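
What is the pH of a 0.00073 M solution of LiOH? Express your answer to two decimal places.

pH = 10.86

LiOH is a strong base; [OH-] = 0.00073 M.
pOH = -log(0.00073) = 3.14
pH = 14.00 - 3.14 = 10.86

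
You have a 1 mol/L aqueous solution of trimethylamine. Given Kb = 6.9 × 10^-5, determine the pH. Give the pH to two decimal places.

(CH3)3N + H2O ⇌ (CH3)3NH+ + OH-
Kb = [OH-]²/(1 − [OH-]) = 6.9 × 10^-5
Since Kb ≪ C₀, [OH-] ≈ √(Kb·C₀) = 8.31 × 10^-3 M.
Check: 0.83% ionized — well under 5%, approximation valid.
pOH = 2.08, so pH = 14.00 − pOH = 11.92

pH = 11.92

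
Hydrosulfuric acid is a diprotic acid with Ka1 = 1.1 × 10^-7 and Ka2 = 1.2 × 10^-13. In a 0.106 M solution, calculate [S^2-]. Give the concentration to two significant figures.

First ionization gives [H+] ≈ [HS-] = 1.08 × 10^-4 M.
Second step: Ka2 = [H+][S^2-]/[HS-] ≈ [S^2-] (since [H+] ≈ [HS-]).
So [S^2-] ≈ Ka2.

1.2 × 10^-13 M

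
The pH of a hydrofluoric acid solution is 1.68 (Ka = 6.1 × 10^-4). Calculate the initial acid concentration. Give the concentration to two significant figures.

C₀ = 7.4 × 10^-1 M

[H+] = 10^(-1.68) = 2.09 × 10^-2 M = x
Ka = x²/(C₀ − x) ⇒ C₀ = x + x²/Ka
C₀ = 2.09 × 10^-2 + (2.09 × 10^-2)²/(6.1 × 10^-4) = 7.37 × 10^-1 M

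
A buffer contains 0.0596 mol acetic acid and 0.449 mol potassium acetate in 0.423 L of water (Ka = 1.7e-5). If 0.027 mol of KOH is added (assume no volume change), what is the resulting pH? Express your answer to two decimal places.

pH = 5.93

After neutralization: n(CH3COOH) = 0.0326 mol, n(CH3COO-) = 0.476 mol.
pKa = −log(1.7 × 10^-5) = 4.770
pH = pKa + log(n_CH3COO-/n_CH3COOH) = 4.770 + log(0.476/0.0326) = 4.770 + (+1.164)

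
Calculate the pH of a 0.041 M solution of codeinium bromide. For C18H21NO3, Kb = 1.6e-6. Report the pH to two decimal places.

pH = 4.80

C18H22NO3+ is the conjugate acid of the weak base C18H21NO3.
Ka = Kw/Kb = 1.0×10^-14 / 1.6 × 10^-6 = 6.25 × 10^-9
Ka = x²/(0.041 − x) = 6.25 × 10^-9
Since Ka ≪ C₀, x ≈ √(Ka·C₀) = 1.60 × 10^-5 M.
(x/C₀ = 0.039% < 5%, so the approximation holds.)
pH = −log[H+] = −log(1.60 × 10^-5) = 4.80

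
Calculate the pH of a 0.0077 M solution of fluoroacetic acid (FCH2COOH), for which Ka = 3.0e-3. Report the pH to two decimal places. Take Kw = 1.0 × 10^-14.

pH = 2.45

FCH2COOH ⇌ FCH2COO- + H+
From the ICE table, Ka = [H+]²/(0.0077 − [H+]) = 3.0 × 10^-3.
[H+] is not negligible relative to C₀; solve [H+]² + 0.003·[H+] − 2.31e-05 = 0.
[H+] = [−0.003 + √(0.003² + 9.24e-05)]/2 = 3.53 × 10^-3 M
pH = −log(3.53 × 10^-3) = 2.45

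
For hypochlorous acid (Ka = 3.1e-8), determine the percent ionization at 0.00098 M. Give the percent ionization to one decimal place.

0.6%

HOCl ⇌ OCl- + H+; let x = [H+] at equilibrium.
x ≈ √(Ka·C₀) = √(3.1 × 10^-8 × 0.00098) = 5.51 × 10^-6 M
Fraction ionized = 5.51 × 10^-6 / 0.00098 = 0.0056 → 0.6%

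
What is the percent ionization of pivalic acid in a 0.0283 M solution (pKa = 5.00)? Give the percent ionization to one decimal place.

1.9%

(CH3)3CCOOH ⇌ (CH3)3CCOO- + H+; let x = [H+] at equilibrium.
Ka = 10^(−5.00) = 1.00 × 10^-5
x ≈ √(Ka·C₀) = √(1.00 × 10^-5 × 0.0283) = 5.32 × 10^-4 M
Fraction ionized = 5.32 × 10^-4 / 0.0283 = 0.0188 → 1.9%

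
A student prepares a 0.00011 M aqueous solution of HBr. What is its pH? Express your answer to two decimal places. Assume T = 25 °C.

HBr is a strong acid and dissociates completely, so [H+] = 0.00011 M.
pH = -log(0.00011) = 3.96

pH = 3.96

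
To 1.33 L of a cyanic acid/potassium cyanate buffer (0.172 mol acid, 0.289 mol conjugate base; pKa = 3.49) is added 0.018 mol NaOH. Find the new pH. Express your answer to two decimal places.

pH = 3.79

OH- converts HOCN to OCN-: HOCN → 0.154 mol, OCN- → 0.307 mol.
pH = pKa + log([A⁻]/[HA]) = 3.49 + log(0.307/0.154) = 3.49 +0.300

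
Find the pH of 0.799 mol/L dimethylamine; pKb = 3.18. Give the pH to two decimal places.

(CH3)2NH + H2O ⇌ (CH3)2NH2+ + OH-
Kb = 10^(−3.18) = 6.61 × 10^-4
Kb = [OH-]²/(0.799 − [OH-]) = 6.61 × 10^-4
Since Kb ≪ C₀, [OH-] ≈ √(Kb·C₀) = 2.30 × 10^-2 M.
([OH-]/C₀ = 2.9% < 5%, so the approximation holds.)
pOH = 1.64, so pH = 14.00 − pOH = 12.36

pH = 12.36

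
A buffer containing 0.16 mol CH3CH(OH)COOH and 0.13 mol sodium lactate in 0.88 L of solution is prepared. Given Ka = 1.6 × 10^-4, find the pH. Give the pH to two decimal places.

pH = 3.71

pKa = −log(1.6 × 10^-4) = 3.796
Using pH = pKa + log([base]/[acid]) with [base]/[acid] = 0.13/0.16:
pH = 3.796 + (-0.090) = 3.71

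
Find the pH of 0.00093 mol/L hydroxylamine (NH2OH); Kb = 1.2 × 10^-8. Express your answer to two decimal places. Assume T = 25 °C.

NH2OH + H2O ⇌ NH3OH+ + OH-
From the ICE table, Kb = [OH-]²/(0.00093 − [OH-]) = 1.2 × 10^-8.
Since Kb ≪ C₀, [OH-] ≈ √(Kb·C₀) = 3.34 × 10^-6 M.
([OH-]/C₀ = 0.36% < 5%, so the approximation holds.)
pOH = 5.48, so pH = 14.00 − pOH = 8.52

pH = 8.52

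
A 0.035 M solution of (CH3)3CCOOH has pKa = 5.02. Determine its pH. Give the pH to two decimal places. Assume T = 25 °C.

pH = 3.24

(CH3)3CCOOH ⇌ (CH3)3CCOO- + H+
Ka = 10^(−5.02) = 9.55 × 10^-6
From the ICE table, Ka = [H+]²/(0.035 − [H+]) = 9.55 × 10^-6.
Neglecting [H+] in the denominator: [H+] = √(9.55 × 10^-6 × 0.035) = 5.78 × 10^-4 M
pH = −log[H+] = −log(5.78 × 10^-4) = 3.24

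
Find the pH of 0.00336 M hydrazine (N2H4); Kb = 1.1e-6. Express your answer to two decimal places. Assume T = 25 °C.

N2H4 + H2O ⇌ N2H5+ + OH-
Kb = [OH-]²/(0.00336 − [OH-]) = 1.1 × 10^-6
Neglecting [OH-] in the denominator: [OH-] = √(1.1 × 10^-6 × 0.00336) = 6.08 × 10^-5 M
pOH = 4.22, so pH = 14.00 − pOH = 9.78

pH = 9.78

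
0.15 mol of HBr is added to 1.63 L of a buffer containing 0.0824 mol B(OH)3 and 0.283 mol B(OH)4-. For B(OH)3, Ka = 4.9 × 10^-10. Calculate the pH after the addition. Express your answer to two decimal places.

pH = 9.07

Added H+ converts B(OH)4- to B(OH)3: B(OH)3 → 0.232 mol, B(OH)4- → 0.133 mol.
pKa = −log(4.9 × 10^-10) = 9.310
pH = pKa + log(n_B(OH)4-/n_B(OH)3) = 9.310 + log(0.133/0.232) = 9.310 + (-0.242)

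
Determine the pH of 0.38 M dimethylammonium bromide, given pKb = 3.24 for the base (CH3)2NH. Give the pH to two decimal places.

(CH3)2NH2+ is the conjugate acid of the weak base (CH3)2NH.
Kb = 10^(−3.24) = 5.75 × 10^-4
Ka = Kw/Kb = 1.0×10^-14 / 5.75 × 10^-4 = 1.74 × 10^-11
From the ICE table, Ka = [H+]²/(0.38 − [H+]) = 1.74 × 10^-11.
Neglecting [H+] in the denominator: [H+] = √(1.74 × 10^-11 × 0.38) = 2.57 × 10^-6 M
Check: 0.00068% ionized — well under 5%, approximation valid.
pH = −log(2.57 × 10^-6) = 5.59

pH = 5.59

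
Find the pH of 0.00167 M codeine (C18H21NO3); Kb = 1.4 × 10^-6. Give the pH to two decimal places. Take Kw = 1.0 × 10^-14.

C18H21NO3 + H2O ⇌ C18H22NO3+ + OH-
Kb = [OH-]²/(0.00167 − [OH-]) = 1.4 × 10^-6
Since Kb ≪ C₀, [OH-] ≈ √(Kb·C₀) = 4.84 × 10^-5 M.
pOH = 4.32, so pH = 14.00 − pOH = 9.68

pH = 9.68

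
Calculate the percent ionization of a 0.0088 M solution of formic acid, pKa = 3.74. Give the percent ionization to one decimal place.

HCOOH ⇌ HCOO- + H+; let x = [H+] at equilibrium.
Ka = 10^(−3.74) = 1.82 × 10^-4
Solve x² + 0.000182x − 1.6e-06 = 0 → x = 1.18 × 10^-3 M
Fraction ionized = 1.18 × 10^-3 / 0.0088 = 0.1341 → 13.4%

13.4%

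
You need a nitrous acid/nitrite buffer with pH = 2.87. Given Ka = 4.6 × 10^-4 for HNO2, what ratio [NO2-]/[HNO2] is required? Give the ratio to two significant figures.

ratio = 0.34

pKa = -log(4.6 × 10^-4) = 3.337
pH = pKa + log(r) ⇒ log(r) = 2.87 − 3.337 = -0.467
r = [NO2-]/[HNO2] = 10^(-0.467) = 0.341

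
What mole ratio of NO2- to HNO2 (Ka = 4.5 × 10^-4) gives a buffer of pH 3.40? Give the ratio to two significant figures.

ratio = 1.1

pKa = -log(4.5 × 10^-4) = 3.347
pH = pKa + log(r) ⇒ log(r) = 3.40 − 3.347 = +0.053
r = [NO2-]/[HNO2] = 10^(+0.053) = 1.13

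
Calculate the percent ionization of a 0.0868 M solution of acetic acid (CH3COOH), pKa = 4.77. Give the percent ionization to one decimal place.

CH3COOH ⇌ CH3COO- + H+; let x = [H+] at equilibrium.
Ka = 10^(−4.77) = 1.70 × 10^-5
x ≈ √(Ka·C₀) = √(1.70 × 10^-5 × 0.0868) = 1.21 × 10^-3 M
% ionization = x/C₀ × 100% = 1.21 × 10^-3/0.0868 × 100% = 1.4%

1.4%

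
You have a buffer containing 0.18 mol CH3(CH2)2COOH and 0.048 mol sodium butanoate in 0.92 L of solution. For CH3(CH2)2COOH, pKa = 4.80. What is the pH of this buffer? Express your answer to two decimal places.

Using pH = pKa + log([base]/[acid]) with [base]/[acid] = 0.048/0.18:
pH = 4.80 + (-0.574) = 4.23

pH = 4.23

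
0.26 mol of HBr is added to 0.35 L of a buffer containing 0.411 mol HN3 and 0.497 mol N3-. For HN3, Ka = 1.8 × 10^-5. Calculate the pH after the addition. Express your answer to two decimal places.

pH = 4.29

Added H+ converts N3- to HN3: HN3 → 0.671 mol, N3- → 0.237 mol.
pKa = −log(1.8 × 10^-5) = 4.745
pH = pKa + log([A⁻]/[HA]) = 4.745 + log(0.237/0.671) = 4.745 -0.452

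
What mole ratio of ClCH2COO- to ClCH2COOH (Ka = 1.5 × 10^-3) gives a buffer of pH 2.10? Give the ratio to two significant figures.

ratio = 0.19

pKa = -log(1.5 × 10^-3) = 2.824
pH = pKa + log(r) ⇒ log(r) = 2.10 − 2.824 = -0.724
r = [ClCH2COO-]/[ClCH2COOH] = 10^(-0.724) = 0.189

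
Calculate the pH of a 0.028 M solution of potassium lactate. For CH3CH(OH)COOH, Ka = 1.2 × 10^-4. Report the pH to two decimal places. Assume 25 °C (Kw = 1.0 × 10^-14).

CH3CH(OH)COO- is the conjugate base of the weak acid CH3CH(OH)COOH.
Kb = Kw/Ka = 1.0×10^-14 / 1.2 × 10^-4 = 8.33 × 10^-11
Kb = [OH-]²/(0.028 − [OH-]) = 8.33 × 10^-11
Assume [OH-] ≪ 0.028: [OH-] ≈ √(8.33 × 10^-11 × 0.028) = 1.53 × 10^-6 M
Check: 0.0055% ionized — well under 5%, approximation valid.
pOH = 5.82, so pH = 14.00 − pOH = 8.18

pH = 8.18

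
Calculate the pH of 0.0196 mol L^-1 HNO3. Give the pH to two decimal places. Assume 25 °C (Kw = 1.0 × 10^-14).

HNO3 is a strong acid and dissociates completely, so [H+] = 0.0196 M.
pH = -log(0.0196) = 1.71

pH = 1.71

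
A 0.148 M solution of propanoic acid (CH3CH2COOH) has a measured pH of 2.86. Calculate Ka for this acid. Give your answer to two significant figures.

Ka = 1.3 × 10^-5

[H+] = 10^(-2.86) = 1.38 × 10^-3 M
At equilibrium [HA] = 0.148 − 1.38 × 10^-3 = 1.47 × 10^-1 M
Ka = [H+][A-]/[HA] = (1.38 × 10^-3)² / 1.47 × 10^-1 = 1.3 × 10^-5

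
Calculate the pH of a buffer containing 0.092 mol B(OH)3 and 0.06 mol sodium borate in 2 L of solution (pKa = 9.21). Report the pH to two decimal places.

pH = 9.02

pH = pKa + log([A⁻]/[HA]) = 9.21 + log(0.06/0.092)
pH = 9.21 + (-0.186) = 9.02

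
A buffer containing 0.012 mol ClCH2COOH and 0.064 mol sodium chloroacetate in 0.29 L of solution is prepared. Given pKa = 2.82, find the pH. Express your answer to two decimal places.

pH = 3.55

Henderson–Hasselbalch: pH = pKa + log([ClCH2COO-]/[ClCH2COOH]) = 2.82 + log(0.064/0.012)
pH = 2.82 + (+0.727) = 3.55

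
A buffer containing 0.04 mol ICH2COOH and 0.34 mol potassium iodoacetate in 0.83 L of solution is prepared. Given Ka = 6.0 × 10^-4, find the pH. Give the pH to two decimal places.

pH = 4.15

pKa = −log(6.0 × 10^-4) = 3.222
pH = pKa + log([A⁻]/[HA]) = 3.222 + log(0.34/0.04)
pH = 3.222 + (+0.929) = 4.15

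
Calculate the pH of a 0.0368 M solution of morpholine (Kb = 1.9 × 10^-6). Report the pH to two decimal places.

C4H8ONH + H2O ⇌ C4H8ONH2+ + OH-
Kb = [OH-]²/(0.0368 − [OH-]) = 1.9 × 10^-6
Neglecting [OH-] in the denominator: [OH-] = √(1.9 × 10^-6 × 0.0368) = 2.64 × 10^-4 M
Check: 0.72% ionized — well under 5%, approximation valid.
pOH = 3.58, so pH = 14.00 − pOH = 10.42

pH = 10.42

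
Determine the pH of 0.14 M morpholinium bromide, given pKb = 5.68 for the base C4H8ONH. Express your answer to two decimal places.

C4H8ONH2+ is the conjugate acid of the weak base C4H8ONH.
Kb = 10^(−5.68) = 2.09 × 10^-6
Ka = Kw/Kb = 1.0×10^-14 / 2.09 × 10^-6 = 4.78 × 10^-9
Ka = [H+]²/(0.14 − [H+]) = 4.78 × 10^-9
Neglecting [H+] in the denominator: [H+] = √(4.78 × 10^-9 × 0.14) = 2.59 × 10^-5 M
pH = −log[H+] = −log(2.59 × 10^-5) = 4.59

pH = 4.59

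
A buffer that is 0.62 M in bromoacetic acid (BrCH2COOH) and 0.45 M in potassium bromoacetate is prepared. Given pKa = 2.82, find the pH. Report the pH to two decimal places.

Using pH = pKa + log([base]/[acid]) with [base]/[acid] = 0.45/0.62:
pH = 2.82 + (-0.139) = 2.68

pH = 2.68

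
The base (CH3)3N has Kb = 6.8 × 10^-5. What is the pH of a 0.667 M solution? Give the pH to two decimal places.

(CH3)3N + H2O ⇌ (CH3)3NH+ + OH-
From the ICE table, Kb = [OH-]²/(0.667 − [OH-]) = 6.8 × 10^-5.
Assume [OH-] ≪ 0.667: [OH-] ≈ √(6.8 × 10^-5 × 0.667) = 6.73 × 10^-3 M
([OH-]/C₀ = 1% < 5%, so the approximation holds.)
pOH = 2.17, so pH = 14.00 − pOH = 11.83

pH = 11.83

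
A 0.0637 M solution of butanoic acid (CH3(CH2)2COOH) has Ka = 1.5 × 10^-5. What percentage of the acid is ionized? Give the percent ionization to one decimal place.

CH3(CH2)2COOH ⇌ CH3(CH2)2COO- + H+; let x = [H+] at equilibrium.
x ≈ √(Ka·C₀) = √(1.5 × 10^-5 × 0.0637) = 9.77 × 10^-4 M
% ionization = x/C₀ × 100% = 9.77 × 10^-4/0.0637 × 100% = 1.5%

1.5%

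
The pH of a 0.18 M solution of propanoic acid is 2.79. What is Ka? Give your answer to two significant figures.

Ka = 1.5 × 10^-5

[H+] = 10^(-2.79) = 1.62 × 10^-3 M
At equilibrium [HA] = 0.18 − 1.62 × 10^-3 = 1.78 × 10^-1 M
Ka = [H+][A-]/[HA] = (1.62 × 10^-3)² / 1.78 × 10^-1 = 1.5 × 10^-5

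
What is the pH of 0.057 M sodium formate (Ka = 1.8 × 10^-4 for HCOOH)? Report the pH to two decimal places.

pH = 8.25

HCOO- is the conjugate base of the weak acid HCOOH.
Kb = Kw/Ka = 1.0×10^-14 / 1.8 × 10^-4 = 5.56 × 10^-11
Kb = [OH-]²/(0.057 − [OH-]) = 5.56 × 10^-11
Since Kb ≪ C₀, [OH-] ≈ √(Kb·C₀) = 1.78 × 10^-6 M.
Check: 0.0031% ionized — well under 5%, approximation valid.
pOH = 5.75, so pH = 14.00 − pOH = 8.25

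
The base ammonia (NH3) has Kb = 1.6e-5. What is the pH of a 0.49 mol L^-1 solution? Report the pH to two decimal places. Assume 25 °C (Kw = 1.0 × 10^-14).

NH3 + H2O ⇌ NH4+ + OH-
Kb = [OH-]²/(0.49 − [OH-]) = 1.6 × 10^-5
Since Kb ≪ C₀, [OH-] ≈ √(Kb·C₀) = 2.80 × 10^-3 M.
([OH-]/C₀ = 0.57% < 5%, so the approximation holds.)
pOH = 2.55, so pH = 14.00 − pOH = 11.45

pH = 11.45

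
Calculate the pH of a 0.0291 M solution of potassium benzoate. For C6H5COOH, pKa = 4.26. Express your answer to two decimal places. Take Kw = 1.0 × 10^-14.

C6H5COO- is the conjugate base of the weak acid C6H5COOH.
Ka = 10^(−4.26) = 5.50 × 10^-5
Kb = Kw/Ka = 1.0×10^-14 / 5.50 × 10^-5 = 1.82 × 10^-10
Kb = x²/(0.0291 − x) = 1.82 × 10^-10
Since Kb ≪ C₀, x ≈ √(Kb·C₀) = 2.30 × 10^-6 M.
(x/C₀ = 0.0079% < 5%, so the approximation holds.)
pOH = 5.64, so pH = 14.00 − pOH = 8.36

pH = 8.36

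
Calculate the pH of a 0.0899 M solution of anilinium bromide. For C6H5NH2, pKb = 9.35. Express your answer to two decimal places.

C6H5NH3+ is the conjugate acid of the weak base C6H5NH2.
Kb = 10^(−9.35) = 4.47 × 10^-10
Ka = Kw/Kb = 1.0×10^-14 / 4.47 × 10^-10 = 2.24 × 10^-5
Ka = x²/(0.0899 − x) = 2.24 × 10^-5
Since Ka ≪ C₀, x ≈ √(Ka·C₀) = 1.42 × 10^-3 M.
(x/C₀ = 1.6% < 5%, so the approximation holds.)
pH = −log[H+] = −log(1.42 × 10^-3) = 2.85

pH = 2.85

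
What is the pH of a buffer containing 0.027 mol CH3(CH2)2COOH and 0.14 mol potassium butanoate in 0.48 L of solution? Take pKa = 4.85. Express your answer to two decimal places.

Using pH = pKa + log([base]/[acid]) with [base]/[acid] = 0.14/0.027:
pH = 4.85 + (+0.715) = 5.56

pH = 5.56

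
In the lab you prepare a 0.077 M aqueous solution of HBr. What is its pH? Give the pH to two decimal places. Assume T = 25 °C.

HBr is a strong acid and dissociates completely, so [H+] = 0.077 M.
pH = -log(0.077) = 1.11

pH = 1.11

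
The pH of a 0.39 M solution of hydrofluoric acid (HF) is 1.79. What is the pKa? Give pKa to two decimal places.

pKa = 3.15

[H+] = 10^(-1.79) = 1.62 × 10^-2 M
At equilibrium [HA] = 0.39 − 1.62 × 10^-2 = 3.74 × 10^-1 M
Ka = [H+][A-]/[HA] = (1.62 × 10^-2)² / 3.74 × 10^-1 = 7.02 × 10^-4
pKa = -log(7.02 × 10^-4) = 3.15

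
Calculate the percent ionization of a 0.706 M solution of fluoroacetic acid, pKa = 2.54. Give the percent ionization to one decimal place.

FCH2COOH ⇌ FCH2COO- + H+; let x = [H+] at equilibrium.
Ka = 10^(−2.54) = 2.88 × 10^-3
Solve x² + 0.00288x − 0.00203 = 0 → x = 4.37 × 10^-2 M
% ionization = x/C₀ × 100% = 4.37 × 10^-2/0.706 × 100% = 6.2%

6.2%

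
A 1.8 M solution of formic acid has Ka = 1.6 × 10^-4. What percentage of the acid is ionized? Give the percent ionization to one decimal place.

0.9%

HCOOH ⇌ HCOO- + H+; let x = [H+] at equilibrium.
x ≈ √(Ka·C₀) = √(1.6 × 10^-4 × 1.8) = 1.70 × 10^-2 M
Fraction ionized = 1.70 × 10^-2 / 1.8 = 0.0094 → 0.9%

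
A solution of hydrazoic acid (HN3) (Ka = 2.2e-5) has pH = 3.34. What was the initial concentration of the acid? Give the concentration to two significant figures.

C₀ = 1.0 × 10^-2 M

[H+] = 10^(-3.34) = 4.57 × 10^-4 M = x
Ka = x²/(C₀ − x) ⇒ C₀ = x + x²/Ka
C₀ = 4.57 × 10^-4 + (4.57 × 10^-4)²/(2.2 × 10^-5) = 9.95 × 10^-3 M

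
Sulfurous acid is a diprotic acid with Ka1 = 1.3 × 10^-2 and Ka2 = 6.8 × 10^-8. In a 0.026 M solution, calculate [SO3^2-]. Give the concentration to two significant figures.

6.8 × 10^-8 M

First ionization gives [H+] ≈ [HSO3-] = 1.30 × 10^-2 M.
Second step: Ka2 = [H+][SO3^2-]/[HSO3-] ≈ [SO3^2-] (since [H+] ≈ [HSO3-]).
So [SO3^2-] ≈ Ka2.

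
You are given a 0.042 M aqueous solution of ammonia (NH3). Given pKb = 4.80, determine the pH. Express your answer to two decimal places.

pH = 10.91

NH3 + H2O ⇌ NH4+ + OH-
Kb = 10^(−4.80) = 1.58 × 10^-5
Kb = x²/(0.042 − x) = 1.58 × 10^-5
Assume x ≪ 0.042: x ≈ √(1.58 × 10^-5 × 0.042) = 8.15 × 10^-4 M
(x/C₀ = 1.9% < 5%, so the approximation holds.)
pOH = 3.09, so pH = 14.00 − pOH = 10.91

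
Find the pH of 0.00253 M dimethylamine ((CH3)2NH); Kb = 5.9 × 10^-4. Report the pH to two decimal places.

pH = 10.98

(CH3)2NH + H2O ⇌ (CH3)2NH2+ + OH-
Kb = x²/(0.00253 − x) = 5.9 × 10^-4
The 5% rule fails; solving x² + Kb·x − Kb·C₀ = 0 exactly:
x = (−Kb + √(Kb² + 4·Kb·C₀))/2 = 9.62 × 10^-4 M
pOH = −log(9.62 × 10^-4) = 3.02; pH = 14.00 − 3.02 = 10.98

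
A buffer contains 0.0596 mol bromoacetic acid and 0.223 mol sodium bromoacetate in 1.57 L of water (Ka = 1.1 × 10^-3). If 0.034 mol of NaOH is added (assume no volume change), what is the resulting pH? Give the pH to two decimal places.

pH = 3.96

After neutralization: n(BrCH2COOH) = 0.0256 mol, n(BrCH2COO-) = 0.257 mol.
pKa = −log(1.1 × 10^-3) = 2.959
Henderson–Hasselbalch with mole ratio 0.257/0.0256: pH = 2.959 + (+1.002)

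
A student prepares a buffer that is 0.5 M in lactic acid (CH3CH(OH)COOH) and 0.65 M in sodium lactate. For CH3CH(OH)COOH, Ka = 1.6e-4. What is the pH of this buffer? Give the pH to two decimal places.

pKa = −log(1.6 × 10^-4) = 3.796
Henderson–Hasselbalch: pH = pKa + log([CH3CH(OH)COO-]/[CH3CH(OH)COOH]) = 3.796 + log(0.65/0.5)
pH = 3.796 + (+0.114) = 3.91

pH = 3.91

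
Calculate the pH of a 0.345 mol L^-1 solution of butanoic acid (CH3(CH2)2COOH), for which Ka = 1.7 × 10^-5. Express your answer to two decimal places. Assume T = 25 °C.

pH = 2.62

CH3(CH2)2COOH ⇌ CH3(CH2)2COO- + H+
From the ICE table, Ka = x²/(0.345 − x) = 1.7 × 10^-5.
Assume x ≪ 0.345: x ≈ √(1.7 × 10^-5 × 0.345) = 2.42 × 10^-3 M
pH = −log[H+] = −log(2.42 × 10^-3) = 2.62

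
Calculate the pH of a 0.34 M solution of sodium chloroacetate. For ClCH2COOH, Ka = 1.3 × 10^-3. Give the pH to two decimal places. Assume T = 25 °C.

ClCH2COO- is the conjugate base of the weak acid ClCH2COOH.
Kb = Kw/Ka = 1.0×10^-14 / 1.3 × 10^-3 = 7.69 × 10^-12
From the ICE table, Kb = [OH-]²/(0.34 − [OH-]) = 7.69 × 10^-12.
Neglecting [OH-] in the denominator: [OH-] = √(7.69 × 10^-12 × 0.34) = 1.62 × 10^-6 M
([OH-]/C₀ = 0.00048% < 5%, so the approximation holds.)
pOH = −log(1.62 × 10^-6) = 5.79; pH = 14.00 − 5.79 = 8.21

pH = 8.21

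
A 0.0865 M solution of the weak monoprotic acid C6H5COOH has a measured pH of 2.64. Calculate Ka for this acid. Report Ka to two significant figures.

Ka = 6.2 × 10^-5

[H+] = 10^(-2.64) = 2.29 × 10^-3 M
At equilibrium [HA] = 0.0865 − 2.29 × 10^-3 = 8.42 × 10^-2 M
Ka = [H+][A-]/[HA] = (2.29 × 10^-3)² / 8.42 × 10^-2 = 6.2 × 10^-5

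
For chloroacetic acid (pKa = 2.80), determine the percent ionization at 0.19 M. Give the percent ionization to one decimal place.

ClCH2COOH ⇌ ClCH2COO- + H+; let x = [H+] at equilibrium.
Ka = 10^(−2.80) = 1.58 × 10^-3
Ka = x²/(C₀ − x); solving the quadratic gives x = 1.66 × 10^-2 M.
Fraction ionized = 1.66 × 10^-2 / 0.19 = 0.0874 → 8.7%

8.7%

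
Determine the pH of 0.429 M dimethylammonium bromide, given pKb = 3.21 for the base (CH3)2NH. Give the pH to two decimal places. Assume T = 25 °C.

pH = 5.58

(CH3)2NH2+ is the conjugate acid of the weak base (CH3)2NH.
Kb = 10^(−3.21) = 6.17 × 10^-4
Ka = Kw/Kb = 1.0×10^-14 / 6.17 × 10^-4 = 1.62 × 10^-11
Ka = [H+]²/(0.429 − [H+]) = 1.62 × 10^-11
Assume [H+] ≪ 0.429: [H+] ≈ √(1.62 × 10^-11 × 0.429) = 2.64 × 10^-6 M
([H+]/C₀ = 0.00061% < 5%, so the approximation holds.)
pH = −log(2.64 × 10^-6) = 5.58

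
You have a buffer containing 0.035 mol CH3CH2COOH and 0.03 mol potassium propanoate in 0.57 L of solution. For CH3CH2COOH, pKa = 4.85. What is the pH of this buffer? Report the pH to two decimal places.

pH = pKa + log([A⁻]/[HA]) = 4.85 + log(0.03/0.035)
pH = 4.85 + (-0.067) = 4.78

pH = 4.78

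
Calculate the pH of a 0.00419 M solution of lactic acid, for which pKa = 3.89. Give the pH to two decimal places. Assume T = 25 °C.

CH3CH(OH)COOH ⇌ CH3CH(OH)COO- + H+
Ka = 10^(−3.89) = 1.29 × 10^-4
From the ICE table, Ka = x²/(0.00419 − x) = 1.29 × 10^-4.
Here C₀/Ka ≈ 32.5, so the small-x approximation fails. Use the quadratic:
x = (−Ka + √(Ka² + 4·Ka·C₀))/2 = 6.74 × 10^-4 M
pH = −log[H+] = −log(6.74 × 10^-4) = 3.17

pH = 3.17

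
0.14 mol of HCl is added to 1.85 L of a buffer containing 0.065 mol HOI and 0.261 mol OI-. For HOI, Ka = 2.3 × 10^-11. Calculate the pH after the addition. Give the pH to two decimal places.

pH = 10.41

After neutralization: n(HOI) = 0.205 mol, n(OI-) = 0.121 mol.
pKa = −log(2.3 × 10^-11) = 10.638
Henderson–Hasselbalch with mole ratio 0.121/0.205: pH = 10.638 + (-0.229)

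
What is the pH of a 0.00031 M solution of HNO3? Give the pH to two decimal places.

HNO3 is a strong acid and dissociates completely, so [H+] = 0.00031 M.
pH = -log(0.00031) = 3.51

pH = 3.51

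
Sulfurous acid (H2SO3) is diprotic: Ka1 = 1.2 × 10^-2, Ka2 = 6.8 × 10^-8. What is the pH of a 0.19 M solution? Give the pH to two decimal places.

pH = 1.38

Since Ka1 ≫ Ka2, the first ionization dominates [H+].
Ka1 = x²/(0.19 − x) = 1.2 × 10^-2
Solving the quadratic: x = (−Ka1 + √(Ka1² + 4·Ka1·C₀))/2 = 4.21 × 10^-2 M
pH = −log(4.21 × 10^-2) = 1.38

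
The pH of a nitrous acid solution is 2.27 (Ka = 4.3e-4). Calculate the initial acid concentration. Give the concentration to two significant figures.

[H+] = 10^(-2.27) = 5.37 × 10^-3 M = x
Ka = x²/(C₀ − x) ⇒ C₀ = x + x²/Ka
C₀ = 5.37 × 10^-3 + (5.37 × 10^-3)²/(4.3 × 10^-4) = 7.24 × 10^-2 M

C₀ = 7.2 × 10^-2 M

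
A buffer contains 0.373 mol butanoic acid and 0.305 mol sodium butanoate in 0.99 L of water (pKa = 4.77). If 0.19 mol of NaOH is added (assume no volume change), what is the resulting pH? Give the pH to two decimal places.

pH = 5.20

OH- converts CH3(CH2)2COOH to CH3(CH2)2COO-: CH3(CH2)2COOH → 0.183 mol, CH3(CH2)2COO- → 0.495 mol.
pH = pKa + log(n_CH3(CH2)2COO-/n_CH3(CH2)2COOH) = 4.77 + log(0.495/0.183) = 4.77 + (+0.432)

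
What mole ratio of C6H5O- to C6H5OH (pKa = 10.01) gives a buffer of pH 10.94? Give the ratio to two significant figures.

ratio = 8.5

pH = pKa + log(r) ⇒ log(r) = 10.94 − 10.01 = +0.93
r = [C6H5O-]/[C6H5OH] = 10^(+0.93) = 8.51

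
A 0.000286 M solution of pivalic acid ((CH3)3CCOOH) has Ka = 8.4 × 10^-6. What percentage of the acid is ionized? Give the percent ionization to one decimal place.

15.7%

(CH3)3CCOOH ⇌ (CH3)3CCOO- + H+; let x = [H+] at equilibrium.
Solve x² + 8.4e-06x − 2.4e-09 = 0 → x = 4.50 × 10^-5 M
Fraction ionized = 4.50 × 10^-5 / 0.000286 = 0.1573 → 15.7%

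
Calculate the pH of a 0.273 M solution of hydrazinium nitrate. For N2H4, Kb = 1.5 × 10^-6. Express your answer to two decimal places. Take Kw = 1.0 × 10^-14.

N2H5+ is the conjugate acid of the weak base N2H4.
Ka = Kw/Kb = 1.0×10^-14 / 1.5 × 10^-6 = 6.67 × 10^-9
From the ICE table, Ka = x²/(0.273 − x) = 6.67 × 10^-9.
Assume x ≪ 0.273: x ≈ √(6.67 × 10^-9 × 0.273) = 4.27 × 10^-5 M
Check: 0.016% ionized — well under 5%, approximation valid.
pH = −log[H+] = −log(4.27 × 10^-5) = 4.37

pH = 4.37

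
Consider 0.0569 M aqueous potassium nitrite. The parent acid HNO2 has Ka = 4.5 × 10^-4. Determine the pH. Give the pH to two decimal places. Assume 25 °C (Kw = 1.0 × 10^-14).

NO2- is the conjugate base of the weak acid HNO2.
Kb = Kw/Ka = 1.0×10^-14 / 4.5 × 10^-4 = 2.22 × 10^-11
From the ICE table, Kb = [OH-]²/(0.0569 − [OH-]) = 2.22 × 10^-11.
Assume [OH-] ≪ 0.0569: [OH-] ≈ √(2.22 × 10^-11 × 0.0569) = 1.12 × 10^-6 M
([OH-]/C₀ = 0.002% < 5%, so the approximation holds.)
pOH = −log(1.12 × 10^-6) = 5.95; pH = 14.00 − 5.95 = 8.05

pH = 8.05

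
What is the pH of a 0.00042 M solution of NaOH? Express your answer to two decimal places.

pH = 10.62

NaOH is a strong base; [OH-] = 0.00042 M.
pOH = -log(0.00042) = 3.38
pH = 14.00 - 3.38 = 10.62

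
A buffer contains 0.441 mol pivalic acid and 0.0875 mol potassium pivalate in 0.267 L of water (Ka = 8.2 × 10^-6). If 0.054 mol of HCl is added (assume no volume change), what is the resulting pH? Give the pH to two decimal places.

pH = 3.92

After neutralization: n((CH3)3CCOOH) = 0.495 mol, n((CH3)3CCOO-) = 0.0335 mol.
pKa = −log(8.2 × 10^-6) = 5.086
pH = pKa + log(n_(CH3)3CCOO-/n_(CH3)3CCOOH) = 5.086 + log(0.0335/0.495) = 5.086 + (-1.170)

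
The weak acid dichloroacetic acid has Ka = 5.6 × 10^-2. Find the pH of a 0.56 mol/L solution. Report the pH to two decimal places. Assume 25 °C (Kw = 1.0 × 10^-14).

pH = 0.82

Cl2CHCOOH ⇌ Cl2CHCOO- + H+
Ka = x²/(0.56 − x) = 5.6 × 10^-2
x is not negligible relative to C₀; solve x² + 0.056·x − 0.0314 = 0.
x = (−Ka + √(Ka² + 4·Ka·C₀))/2 = 1.51 × 10^-1 M
pH = −log[H+] = −log(1.51 × 10^-1) = 0.82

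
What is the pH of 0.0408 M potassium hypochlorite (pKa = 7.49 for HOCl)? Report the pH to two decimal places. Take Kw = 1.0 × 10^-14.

pH = 10.05

OCl- is the conjugate base of the weak acid HOCl.
Ka = 10^(−7.49) = 3.24 × 10^-8
Kb = Kw/Ka = 1.0×10^-14 / 3.24 × 10^-8 = 3.09 × 10^-7
Let x = [OH-] at equilibrium. Kb = x²/(0.0408 − x).
Since Kb ≪ C₀, x ≈ √(Kb·C₀) = 1.12 × 10^-4 M.
pOH = −log(1.12 × 10^-4) = 3.95; pH = 14.00 − 3.95 = 10.05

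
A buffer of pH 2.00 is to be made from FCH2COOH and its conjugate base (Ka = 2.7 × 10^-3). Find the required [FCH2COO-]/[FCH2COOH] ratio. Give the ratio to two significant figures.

ratio = 0.27

pKa = -log(2.7 × 10^-3) = 2.569
pH = pKa + log(r) ⇒ log(r) = 2.00 − 2.569 = -0.569
r = [FCH2COO-]/[FCH2COOH] = 10^(-0.569) = 0.27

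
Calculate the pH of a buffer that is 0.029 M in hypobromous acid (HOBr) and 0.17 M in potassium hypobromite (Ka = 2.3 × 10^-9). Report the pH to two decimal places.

pH = 9.41

pKa = −log(2.3 × 10^-9) = 8.638
pH = pKa + log([A⁻]/[HA]) = 8.638 + log(0.17/0.029)
pH = 8.638 + (+0.768) = 9.41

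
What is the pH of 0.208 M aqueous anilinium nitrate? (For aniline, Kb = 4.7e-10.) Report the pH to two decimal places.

C6H5NH3+ is the conjugate acid of the weak base C6H5NH2.
Ka = Kw/Kb = 1.0×10^-14 / 4.7 × 10^-10 = 2.13 × 10^-5
From the ICE table, Ka = [H+]²/(0.208 − [H+]) = 2.13 × 10^-5.
Neglecting [H+] in the denominator: [H+] = √(2.13 × 10^-5 × 0.208) = 2.10 × 10^-3 M
Check: 1% ionized — well under 5%, approximation valid.
pH = −log[H+] = −log(2.10 × 10^-3) = 2.68

pH = 2.68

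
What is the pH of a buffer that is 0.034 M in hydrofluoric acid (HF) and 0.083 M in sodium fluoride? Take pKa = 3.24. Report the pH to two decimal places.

pH = 3.63

Henderson–Hasselbalch: pH = pKa + log([F-]/[HF]) = 3.24 + log(0.083/0.034)
pH = 3.24 + (+0.388) = 3.63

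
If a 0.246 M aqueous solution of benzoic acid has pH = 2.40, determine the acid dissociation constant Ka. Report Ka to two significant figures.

[H+] = 10^(-2.40) = 3.98 × 10^-3 M
At equilibrium [HA] = 0.246 − 3.98 × 10^-3 = 2.42 × 10^-1 M
Ka = [H+][A-]/[HA] = (3.98 × 10^-3)² / 2.42 × 10^-1 = 6.5 × 10^-5

Ka = 6.5 × 10^-5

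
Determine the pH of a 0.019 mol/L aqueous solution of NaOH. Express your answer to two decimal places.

NaOH is a strong base; [OH-] = 0.019 M.
pOH = -log(0.019) = 1.72
pH = 14.00 - 1.72 = 12.28

pH = 12.28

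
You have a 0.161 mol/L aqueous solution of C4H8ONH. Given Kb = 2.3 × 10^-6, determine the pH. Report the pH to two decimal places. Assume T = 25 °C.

C4H8ONH + H2O ⇌ C4H8ONH2+ + OH-
From the ICE table, Kb = x²/(0.161 − x) = 2.3 × 10^-6.
Neglecting x in the denominator: x = √(2.3 × 10^-6 × 0.161) = 6.09 × 10^-4 M
pOH = −log(6.09 × 10^-4) = 3.22; pH = 14.00 − 3.22 = 10.78

pH = 10.78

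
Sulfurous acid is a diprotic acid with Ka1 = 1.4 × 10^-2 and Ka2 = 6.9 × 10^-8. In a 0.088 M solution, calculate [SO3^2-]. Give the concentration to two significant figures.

6.9 × 10^-8 M

First ionization gives [H+] ≈ [HSO3-] = 2.88 × 10^-2 M.
Second step: Ka2 = [H+][SO3^2-]/[HSO3-] ≈ [SO3^2-] (since [H+] ≈ [HSO3-]).
So [SO3^2-] ≈ Ka2.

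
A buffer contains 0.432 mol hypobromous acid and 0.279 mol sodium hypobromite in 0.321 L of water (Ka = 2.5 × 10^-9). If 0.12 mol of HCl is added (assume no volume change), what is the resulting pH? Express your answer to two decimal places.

pH = 8.06

Added H+ converts OBr- to HOBr: HOBr → 0.552 mol, OBr- → 0.159 mol.
pKa = −log(2.5 × 10^-9) = 8.602
Henderson–Hasselbalch with mole ratio 0.159/0.552: pH = 8.602 + (-0.541)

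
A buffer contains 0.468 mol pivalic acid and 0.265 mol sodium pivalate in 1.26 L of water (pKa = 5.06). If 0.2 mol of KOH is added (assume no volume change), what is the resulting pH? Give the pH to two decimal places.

pH = 5.30

After neutralization: n((CH3)3CCOOH) = 0.268 mol, n((CH3)3CCOO-) = 0.465 mol.
Henderson–Hasselbalch with mole ratio 0.465/0.268: pH = 5.06 + (+0.239)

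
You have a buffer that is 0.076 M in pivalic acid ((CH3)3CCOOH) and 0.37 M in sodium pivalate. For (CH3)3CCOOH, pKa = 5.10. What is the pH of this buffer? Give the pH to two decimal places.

Henderson–Hasselbalch: pH = pKa + log([(CH3)3CCOO-]/[(CH3)3CCOOH]) = 5.10 + log(0.37/0.076)
pH = 5.10 + (+0.687) = 5.79

pH = 5.79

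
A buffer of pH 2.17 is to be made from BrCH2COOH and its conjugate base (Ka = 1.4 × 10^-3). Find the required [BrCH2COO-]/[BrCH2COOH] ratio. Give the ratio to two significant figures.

pKa = -log(1.4 × 10^-3) = 2.854
pH = pKa + log(r) ⇒ log(r) = 2.17 − 2.854 = -0.684
r = [BrCH2COO-]/[BrCH2COOH] = 10^(-0.684) = 0.207

ratio = 0.21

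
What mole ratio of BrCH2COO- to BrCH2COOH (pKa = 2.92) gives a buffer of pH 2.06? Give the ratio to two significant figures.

pH = pKa + log(r) ⇒ log(r) = 2.06 − 2.92 = -0.86
r = [BrCH2COO-]/[BrCH2COOH] = 10^(-0.86) = 0.138

ratio = 0.14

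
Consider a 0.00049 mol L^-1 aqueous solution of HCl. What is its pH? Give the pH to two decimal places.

pH = 3.31

HCl is a strong acid and dissociates completely, so [H+] = 0.00049 M.
pH = -log(0.00049) = 3.31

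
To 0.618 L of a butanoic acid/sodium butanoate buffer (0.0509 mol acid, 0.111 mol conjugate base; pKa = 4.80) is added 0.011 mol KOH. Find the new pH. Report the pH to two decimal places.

OH- converts CH3(CH2)2COOH to CH3(CH2)2COO-: CH3(CH2)2COOH → 0.0399 mol, CH3(CH2)2COO- → 0.122 mol.
Henderson–Hasselbalch with mole ratio 0.122/0.0399: pH = 4.80 + (+0.485)

pH = 5.29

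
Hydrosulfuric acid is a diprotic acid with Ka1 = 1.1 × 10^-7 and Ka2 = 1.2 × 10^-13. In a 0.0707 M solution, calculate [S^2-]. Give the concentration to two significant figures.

1.2 × 10^-13 M

First ionization gives [H+] ≈ [HS-] = 8.82 × 10^-5 M.
Second step: Ka2 = [H+][S^2-]/[HS-] ≈ [S^2-] (since [H+] ≈ [HS-]).
So [S^2-] ≈ Ka2.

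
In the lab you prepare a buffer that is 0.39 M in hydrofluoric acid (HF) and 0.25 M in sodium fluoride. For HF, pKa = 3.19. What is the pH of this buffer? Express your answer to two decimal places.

pH = pKa + log([A⁻]/[HA]) = 3.19 + log(0.25/0.39)
pH = 3.19 + (-0.193) = 3.00

pH = 3.00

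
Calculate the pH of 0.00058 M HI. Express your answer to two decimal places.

pH = 3.24

HI is a strong acid and dissociates completely, so [H+] = 0.00058 M.
pH = -log(0.00058) = 3.24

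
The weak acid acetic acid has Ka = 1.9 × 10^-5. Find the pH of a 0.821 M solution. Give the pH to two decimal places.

CH3COOH ⇌ CH3COO- + H+
Let x = [H+] at equilibrium. Ka = x²/(0.821 − x).
Assume x ≪ 0.821: x ≈ √(1.9 × 10^-5 × 0.821) = 3.95 × 10^-3 M
(x/C₀ = 0.48% < 5%, so the approximation holds.)
pH = −log[H+] = −log(3.95 × 10^-3) = 2.40

pH = 2.40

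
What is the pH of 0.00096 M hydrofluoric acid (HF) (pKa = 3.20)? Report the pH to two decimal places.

HF ⇌ F- + H+
Ka = 10^(−3.20) = 6.31 × 10^-4
Ka = [H+]²/(0.00096 − [H+]) = 6.31 × 10^-4
Here C₀/Ka ≈ 1.52, so the small-[H+] approximation fails. Use the quadratic:
[H+] = (−Ka + √(Ka² + 4·Ka·C₀))/2 = 5.24 × 10^-4 M
pH = −log[H+] = −log(5.24 × 10^-4) = 3.28

pH = 3.28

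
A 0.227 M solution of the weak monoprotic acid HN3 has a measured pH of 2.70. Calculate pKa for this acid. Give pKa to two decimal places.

pKa = 4.75

[H+] = 10^(-2.70) = 2.00 × 10^-3 M
At equilibrium [HA] = 0.227 − 2.00 × 10^-3 = 2.25 × 10^-1 M
Ka = [H+][A-]/[HA] = (2.00 × 10^-3)² / 2.25 × 10^-1 = 1.78 × 10^-5
pKa = -log(1.78 × 10^-5) = 4.75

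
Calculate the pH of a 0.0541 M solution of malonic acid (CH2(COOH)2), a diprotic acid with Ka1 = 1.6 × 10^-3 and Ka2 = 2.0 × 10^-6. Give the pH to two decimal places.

Ka1 ≫ Ka2, so treat the first dissociation as the only significant source of H+.
Ka1 = x²/(0.0541 − x) = 1.6 × 10^-3
Solving the quadratic: x = (−Ka1 + √(Ka1² + 4·Ka1·C₀))/2 = 8.54 × 10^-3 M
pH = −log(8.54 × 10^-3) = 2.07

pH = 2.07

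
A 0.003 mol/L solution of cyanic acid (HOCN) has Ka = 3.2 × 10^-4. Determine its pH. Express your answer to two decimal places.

HOCN ⇌ OCN- + H+
Ka = x²/(0.003 − x) = 3.2 × 10^-4
The 5% rule fails; solving x² + Ka·x − Ka·C₀ = 0 exactly:
x = (−Ka + √(Ka² + 4·Ka·C₀))/2 = 8.33 × 10^-4 M
pH = −log[H+] = −log(8.33 × 10^-4) = 3.08

pH = 3.08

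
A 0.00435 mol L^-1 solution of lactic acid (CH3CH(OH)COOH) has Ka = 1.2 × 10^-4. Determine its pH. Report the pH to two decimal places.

pH = 3.18

CH3CH(OH)COOH ⇌ CH3CH(OH)COO- + H+
From the ICE table, Ka = x²/(0.00435 − x) = 1.2 × 10^-4.
Here C₀/Ka ≈ 36.2, so the small-x approximation fails. Use the quadratic:
x = (−Ka + √(Ka² + 4·Ka·C₀))/2 = 6.65 × 10^-4 M
pH = −log(6.65 × 10^-4) = 3.18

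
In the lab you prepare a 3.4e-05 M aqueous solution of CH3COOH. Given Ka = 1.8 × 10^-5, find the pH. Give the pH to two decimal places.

CH3COOH ⇌ CH3COO- + H+
From the ICE table, Ka = x²/(3.4e-05 − x) = 1.8 × 10^-5.
The 5% rule fails; solving x² + Ka·x − Ka·C₀ = 0 exactly:
x = [−1.8e-05 + √(1.8e-05² + 2.45e-09)]/2 = 1.73 × 10^-5 M
pH = −log(1.73 × 10^-5) = 4.76

pH = 4.76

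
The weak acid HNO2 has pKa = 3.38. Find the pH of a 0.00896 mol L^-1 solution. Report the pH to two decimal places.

HNO2 ⇌ NO2- + H+
Ka = 10^(−3.38) = 4.17 × 10^-4
From the ICE table, Ka = [H+]²/(0.00896 − [H+]) = 4.17 × 10^-4.
[H+] is not negligible relative to C₀; solve [H+]² + 0.000417·[H+] − 3.74e-06 = 0.
[H+] = [−0.000417 + √(0.000417² + 1.49e-05)]/2 = 1.74 × 10^-3 M
pH = −log(1.74 × 10^-3) = 2.76

pH = 2.76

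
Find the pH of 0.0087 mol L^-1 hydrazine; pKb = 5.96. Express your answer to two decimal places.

pH = 9.99

N2H4 + H2O ⇌ N2H5+ + OH-
Kb = 10^(−5.96) = 1.10 × 10^-6
From the ICE table, Kb = x²/(0.0087 − x) = 1.10 × 10^-6.
Assume x ≪ 0.0087: x ≈ √(1.10 × 10^-6 × 0.0087) = 9.78 × 10^-5 M
pOH = 4.01, so pH = 14.00 − pOH = 9.99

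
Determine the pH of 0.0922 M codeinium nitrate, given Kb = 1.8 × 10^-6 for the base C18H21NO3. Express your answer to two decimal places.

pH = 4.65

C18H22NO3+ is the conjugate acid of the weak base C18H21NO3.
Ka = Kw/Kb = 1.0×10^-14 / 1.8 × 10^-6 = 5.56 × 10^-9
Let x = [H+] at equilibrium. Ka = x²/(0.0922 − x).
Assume x ≪ 0.0922: x ≈ √(5.56 × 10^-9 × 0.0922) = 2.26 × 10^-5 M
(x/C₀ = 0.025% < 5%, so the approximation holds.)
pH = −log[H+] = −log(2.26 × 10^-5) = 4.65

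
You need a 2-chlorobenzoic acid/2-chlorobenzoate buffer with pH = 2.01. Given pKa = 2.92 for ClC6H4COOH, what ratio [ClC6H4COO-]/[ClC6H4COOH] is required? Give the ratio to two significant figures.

pH = pKa + log(r) ⇒ log(r) = 2.01 − 2.92 = -0.91
r = [ClC6H4COO-]/[ClC6H4COOH] = 10^(-0.91) = 0.123

ratio = 0.12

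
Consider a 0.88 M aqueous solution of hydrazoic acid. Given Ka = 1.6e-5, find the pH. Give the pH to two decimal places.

HN3 ⇌ N3- + H+
From the ICE table, Ka = [H+]²/(0.88 − [H+]) = 1.6 × 10^-5.
Since Ka ≪ C₀, [H+] ≈ √(Ka·C₀) = 3.75 × 10^-3 M.
([H+]/C₀ = 0.43% < 5%, so the approximation holds.)
pH = −log[H+] = −log(3.75 × 10^-3) = 2.43

pH = 2.43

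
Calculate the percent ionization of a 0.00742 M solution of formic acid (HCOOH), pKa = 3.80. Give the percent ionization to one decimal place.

13.6%

HCOOH ⇌ HCOO- + H+; let x = [H+] at equilibrium.
Ka = 10^(−3.80) = 1.58 × 10^-4
Ka = x²/(C₀ − x); solving the quadratic gives x = 1.01 × 10^-3 M.
% ionization = x/C₀ × 100% = 1.01 × 10^-3/0.00742 × 100% = 13.6%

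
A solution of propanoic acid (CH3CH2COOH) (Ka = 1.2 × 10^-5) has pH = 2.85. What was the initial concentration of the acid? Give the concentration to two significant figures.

[H+] = 10^(-2.85) = 1.41 × 10^-3 M = x
Ka = x²/(C₀ − x) ⇒ C₀ = x + x²/Ka
C₀ = 1.41 × 10^-3 + (1.41 × 10^-3)²/(1.2 × 10^-5) = 1.67 × 10^-1 M

C₀ = 1.7 × 10^-1 M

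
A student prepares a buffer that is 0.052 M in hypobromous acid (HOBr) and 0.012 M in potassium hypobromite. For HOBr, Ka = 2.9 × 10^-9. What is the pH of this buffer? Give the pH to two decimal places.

pKa = −log(2.9 × 10^-9) = 8.538
Using pH = pKa + log([base]/[acid]) with [base]/[acid] = 0.012/0.052:
pH = 8.538 + (-0.637) = 7.90

pH = 7.90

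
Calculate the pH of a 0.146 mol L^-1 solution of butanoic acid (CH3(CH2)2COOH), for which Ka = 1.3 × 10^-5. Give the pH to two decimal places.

pH = 2.86

CH3(CH2)2COOH ⇌ CH3(CH2)2COO- + H+
Ka = [H+]²/(0.146 − [H+]) = 1.3 × 10^-5
Neglecting [H+] in the denominator: [H+] = √(1.3 × 10^-5 × 0.146) = 1.38 × 10^-3 M
Check: 0.94% ionized — well under 5%, approximation valid.
pH = −log[H+] = −log(1.38 × 10^-3) = 2.86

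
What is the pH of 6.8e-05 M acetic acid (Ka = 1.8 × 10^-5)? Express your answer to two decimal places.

pH = 4.57

CH3COOH ⇌ CH3COO- + H+
From the ICE table, Ka = [H+]²/(6.8e-05 − [H+]) = 1.8 × 10^-5.
The 5% rule fails; solving [H+]² + Ka·[H+] − Ka·C₀ = 0 exactly:
[H+] = (−Ka + √(Ka² + 4·Ka·C₀))/2 = 2.71 × 10^-5 M
pH = −log[H+] = −log(2.71 × 10^-5) = 4.57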